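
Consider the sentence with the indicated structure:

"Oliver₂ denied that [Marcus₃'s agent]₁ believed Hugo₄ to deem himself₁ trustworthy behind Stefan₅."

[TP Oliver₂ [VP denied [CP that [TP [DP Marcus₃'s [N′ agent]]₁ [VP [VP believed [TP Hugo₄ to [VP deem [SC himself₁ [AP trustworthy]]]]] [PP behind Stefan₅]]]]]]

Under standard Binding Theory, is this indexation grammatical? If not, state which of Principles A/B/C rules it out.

Principle A

The two coindexed NPs are *[Marcus₃'s agent]₁* and *himself₁*.
*himself₁* is an anaphor. Principle A requires it to be bound within its binding domain — the embedded TP, whose subject is Hugo₄.
Within that domain it is c-commanded by *Hugo₄*, which does not share its index.
*[Marcus₃'s agent]₁* does c-command the anaphor, but from outside its binding domain.
The anaphor is unbound in its domain → Principle A violation.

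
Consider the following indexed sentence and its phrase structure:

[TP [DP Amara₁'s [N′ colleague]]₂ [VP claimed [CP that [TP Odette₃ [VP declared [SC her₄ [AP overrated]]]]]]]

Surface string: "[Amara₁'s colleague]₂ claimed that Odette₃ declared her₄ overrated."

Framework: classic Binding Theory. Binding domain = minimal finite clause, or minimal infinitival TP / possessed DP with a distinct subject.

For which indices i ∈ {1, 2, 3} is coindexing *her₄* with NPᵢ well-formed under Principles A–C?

*her* is a pronoun, so Principle B applies: it must be free in its binding domain.
Binding domain of *her₄*: the embedded TP, whose subject is Odette₃.
*Amara₁* and the pronoun do not c-command one another → neither Principle B nor Principle C is at stake; coindexation permitted.
*[Amara₁'s colleague]₂* c-commands the pronoun but from outside its binding domain, and is not c-commanded by it → coindexation permitted.
*Odette₃* c-commands the pronoun within its binding domain → coindexation would violate Principle B.

{1, 2}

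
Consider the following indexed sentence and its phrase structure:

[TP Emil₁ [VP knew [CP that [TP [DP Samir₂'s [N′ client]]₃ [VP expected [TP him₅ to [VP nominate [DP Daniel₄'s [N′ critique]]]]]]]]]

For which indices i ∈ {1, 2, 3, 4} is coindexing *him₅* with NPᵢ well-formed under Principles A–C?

*him* is a pronoun, so Principle B applies: it must be free in its binding domain.
Binding domain of *him₅*: the embedded TP, whose subject is [Samir₂'s client]₃.
*Emil₁* c-commands the pronoun but from outside its binding domain, and is not c-commanded by it → coindexation permitted.
*Samir₂* and the pronoun do not c-command one another → neither Principle B nor Principle C is at stake; coindexation permitted.
*[Samir₂'s client]₃* c-commands the pronoun within its binding domain → coindexation would violate Principle B.
*Daniel₄*: the pronoun c-commands this R-expression → coindexation would violate Principle C on *Daniel₄*.

{1, 2}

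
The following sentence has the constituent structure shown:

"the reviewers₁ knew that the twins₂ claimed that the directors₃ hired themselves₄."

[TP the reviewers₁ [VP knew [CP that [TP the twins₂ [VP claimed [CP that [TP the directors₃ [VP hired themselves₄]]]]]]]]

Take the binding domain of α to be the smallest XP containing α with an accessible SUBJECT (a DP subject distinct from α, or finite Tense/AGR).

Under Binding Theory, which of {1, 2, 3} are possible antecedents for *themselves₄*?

{3}

*themselves* is an anaphor, so Principle A applies: it must be bound in its binding domain.
Binding domain of *themselves₄*: the embedded TP, whose subject is the directors₃.
*the reviewers₁* c-commands the anaphor but is outside its binding domain → cannot satisfy Principle A.
*the twins₂* c-commands the anaphor but is outside its binding domain → cannot satisfy Principle A.
*the directors₃* c-commands the anaphor within its binding domain → licit binder.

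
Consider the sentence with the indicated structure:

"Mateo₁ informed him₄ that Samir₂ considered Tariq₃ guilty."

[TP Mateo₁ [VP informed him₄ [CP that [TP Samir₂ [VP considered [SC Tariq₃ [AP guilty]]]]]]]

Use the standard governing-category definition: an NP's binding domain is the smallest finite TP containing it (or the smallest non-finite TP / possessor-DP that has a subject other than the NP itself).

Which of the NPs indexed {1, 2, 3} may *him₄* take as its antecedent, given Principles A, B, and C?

none

*him* is a pronoun, so Principle B applies: it must be free in its binding domain.
Binding domain of *him₄*: the matrix TP, whose subject is Mateo₁.
*Mateo₁* c-commands the pronoun within its binding domain → coindexation would violate Principle B.
*Samir₂*: the pronoun c-commands this R-expression → coindexation would violate Principle C on *Samir₂*.
*Tariq₃*: the pronoun c-commands this R-expression → coindexation would violate Principle C on *Tariq₃*.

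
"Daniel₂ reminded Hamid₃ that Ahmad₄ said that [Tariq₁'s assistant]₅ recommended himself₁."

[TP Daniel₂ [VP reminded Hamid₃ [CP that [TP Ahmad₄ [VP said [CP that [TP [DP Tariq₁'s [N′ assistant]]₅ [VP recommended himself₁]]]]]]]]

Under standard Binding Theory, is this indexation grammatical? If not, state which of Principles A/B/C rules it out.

The two coindexed NPs are *Tariq₁* and *himself₁*.
*himself₁* is an anaphor. Principle A requires it to be bound within its binding domain — the embedded TP, whose subject is [Tariq₁'s assistant]₅.
Within that domain it is c-commanded by *[Tariq₁'s assistant]₅*, which does not share its index.
*Tariq₁* does not c-command the anaphor at all.
The anaphor is unbound in its domain → Principle A violation.

Principle A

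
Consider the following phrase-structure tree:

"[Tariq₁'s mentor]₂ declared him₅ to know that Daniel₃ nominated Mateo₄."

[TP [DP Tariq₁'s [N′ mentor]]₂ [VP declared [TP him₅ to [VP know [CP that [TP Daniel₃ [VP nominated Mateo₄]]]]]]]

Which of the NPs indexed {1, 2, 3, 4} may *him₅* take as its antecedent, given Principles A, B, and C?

{1}

*him* is a pronoun, so Principle B applies: it must be free in its binding domain.
Binding domain of *him₅*: the matrix TP, whose subject is [Tariq₁'s mentor]₂.
*Tariq₁* and the pronoun do not c-command one another → neither Principle B nor Principle C is at stake; coindexation permitted.
*[Tariq₁'s mentor]₂* c-commands the pronoun within its binding domain → coindexation would violate Principle B.
*Daniel₃*: the pronoun c-commands this R-expression → coindexation would violate Principle C on *Daniel₃*.
*Mateo₄*: the pronoun c-commands this R-expression → coindexation would violate Principle C on *Mateo₄*.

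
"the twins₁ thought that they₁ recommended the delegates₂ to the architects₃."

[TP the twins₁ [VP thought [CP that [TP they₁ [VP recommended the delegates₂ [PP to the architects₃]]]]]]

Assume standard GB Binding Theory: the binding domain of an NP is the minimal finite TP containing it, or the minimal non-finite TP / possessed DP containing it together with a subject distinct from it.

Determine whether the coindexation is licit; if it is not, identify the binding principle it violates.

grammatical

The two coindexed NPs are *the twins₁* and *they₁*.
*they₁* is a pronoun; nothing c-commands it within its binding domain (the embedded TP.), so Principle B holds trivially.
*the twins₁* is an R-expression; *they₁* does not c-command it, and no other NP shares its index, so Principle C is satisfied.
All principles are respected.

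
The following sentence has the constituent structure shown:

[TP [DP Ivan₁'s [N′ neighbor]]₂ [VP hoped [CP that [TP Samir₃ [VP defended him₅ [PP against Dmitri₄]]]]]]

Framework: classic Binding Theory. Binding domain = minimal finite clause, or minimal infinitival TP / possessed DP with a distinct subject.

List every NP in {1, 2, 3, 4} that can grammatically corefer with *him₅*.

{1, 2}

*him* is a pronoun, so Principle B applies: it must be free in its binding domain.
Binding domain of *him₅*: the embedded TP, whose subject is Samir₃.
*Ivan₁* and the pronoun do not c-command one another → neither Principle B nor Principle C is at stake; coindexation permitted.
*[Ivan₁'s neighbor]₂* c-commands the pronoun but from outside its binding domain, and is not c-commanded by it → coindexation permitted.
*Samir₃* c-commands the pronoun within its binding domain → coindexation would violate Principle B.
*Dmitri₄*: the pronoun c-commands this R-expression → coindexation would violate Principle C on *Dmitri₄*.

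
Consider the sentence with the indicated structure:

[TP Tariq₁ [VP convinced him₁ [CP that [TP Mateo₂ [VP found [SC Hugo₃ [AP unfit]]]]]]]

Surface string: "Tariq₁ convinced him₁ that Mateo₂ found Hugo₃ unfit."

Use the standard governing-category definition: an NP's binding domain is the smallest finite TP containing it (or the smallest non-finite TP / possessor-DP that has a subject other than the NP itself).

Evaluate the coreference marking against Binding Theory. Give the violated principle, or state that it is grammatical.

The two coindexed NPs are *Tariq₁* and *him₁*.
*him₁* is a pronoun. Its binding domain is the matrix TP, whose subject is Tariq₁.
*Tariq₁* c-commands it within that domain and carries the same index.
The pronoun is locally bound → Principle B violation.

Principle B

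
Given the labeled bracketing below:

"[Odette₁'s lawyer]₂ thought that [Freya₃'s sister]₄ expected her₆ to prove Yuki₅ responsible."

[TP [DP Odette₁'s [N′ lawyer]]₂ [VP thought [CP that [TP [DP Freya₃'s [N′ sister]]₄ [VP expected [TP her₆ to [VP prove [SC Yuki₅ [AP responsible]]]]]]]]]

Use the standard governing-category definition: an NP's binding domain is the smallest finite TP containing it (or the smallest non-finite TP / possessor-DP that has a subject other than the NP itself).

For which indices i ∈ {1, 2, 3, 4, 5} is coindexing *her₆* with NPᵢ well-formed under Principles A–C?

{1, 2, 3}

*her* is a pronoun, so Principle B applies: it must be free in its binding domain.
Binding domain of *her₆*: the embedded TP, whose subject is [Freya₃'s sister]₄.
*Odette₁* and the pronoun do not c-command one another → neither Principle B nor Principle C is at stake; coindexation permitted.
*[Odette₁'s lawyer]₂* c-commands the pronoun but from outside its binding domain, and is not c-commanded by it → coindexation permitted.
*Freya₃* and the pronoun do not c-command one another → neither Principle B nor Principle C is at stake; coindexation permitted.
*[Freya₃'s sister]₄* c-commands the pronoun within its binding domain → coindexation would violate Principle B.
*Yuki₅*: the pronoun c-commands this R-expression → coindexation would violate Principle C on *Yuki₅*.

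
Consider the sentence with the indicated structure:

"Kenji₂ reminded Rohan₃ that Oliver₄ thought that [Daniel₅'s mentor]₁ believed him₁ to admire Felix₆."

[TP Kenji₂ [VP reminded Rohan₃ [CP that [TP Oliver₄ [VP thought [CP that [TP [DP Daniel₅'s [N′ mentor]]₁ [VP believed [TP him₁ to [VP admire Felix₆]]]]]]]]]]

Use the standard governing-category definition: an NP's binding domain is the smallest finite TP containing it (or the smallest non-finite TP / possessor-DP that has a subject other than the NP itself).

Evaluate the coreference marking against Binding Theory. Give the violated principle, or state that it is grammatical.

The two coindexed NPs are *[Daniel₅'s mentor]₁* and *him₁*.
*him₁* is a pronoun. Its binding domain is the embedded TP, whose subject is [Daniel₅'s mentor]₁.
*[Daniel₅'s mentor]₁* c-commands it within that domain and carries the same index.
The pronoun is locally bound → Principle B violation.

Principle B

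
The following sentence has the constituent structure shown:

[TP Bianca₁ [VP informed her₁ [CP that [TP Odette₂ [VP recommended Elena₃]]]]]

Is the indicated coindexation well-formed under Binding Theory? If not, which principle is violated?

The two coindexed NPs are *Bianca₁* and *her₁*.
*her₁* is a pronoun. Its binding domain is the matrix TP, whose subject is Bianca₁.
*Bianca₁* c-commands it within that domain and carries the same index.
The pronoun is locally bound → Principle B violation.

Principle B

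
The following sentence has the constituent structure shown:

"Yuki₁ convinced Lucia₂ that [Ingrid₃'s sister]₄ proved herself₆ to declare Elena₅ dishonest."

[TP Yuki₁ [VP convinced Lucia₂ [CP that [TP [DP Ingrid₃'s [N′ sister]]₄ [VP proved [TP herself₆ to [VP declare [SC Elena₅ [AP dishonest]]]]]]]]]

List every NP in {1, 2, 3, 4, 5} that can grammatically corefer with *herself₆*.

*herself* is an anaphor, so Principle A applies: it must be bound in its binding domain.
Binding domain of *herself₆*: the embedded TP, whose subject is [Ingrid₃'s sister]₄.
*Yuki₁* c-commands the anaphor but is outside its binding domain → cannot satisfy Principle A.
*Lucia₂* c-commands the anaphor but is outside its binding domain → cannot satisfy Principle A.
*Ingrid₃* does not c-command the anaphor → cannot bind it.
*[Ingrid₃'s sister]₄* c-commands the anaphor within its binding domain → licit binder.
*Elena₅* does not c-command the anaphor → cannot bind it.

{4}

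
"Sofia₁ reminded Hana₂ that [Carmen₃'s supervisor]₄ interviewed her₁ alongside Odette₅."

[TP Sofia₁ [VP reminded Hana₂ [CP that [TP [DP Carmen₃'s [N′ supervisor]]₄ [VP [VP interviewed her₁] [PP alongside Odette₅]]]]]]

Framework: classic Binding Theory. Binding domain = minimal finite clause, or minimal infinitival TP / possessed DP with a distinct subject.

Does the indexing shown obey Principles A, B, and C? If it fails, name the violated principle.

grammatical

The two coindexed NPs are *Sofia₁* and *her₁*.
*her₁* is a pronoun; its binding domain is the embedded TP, whose subject is [Carmen₃'s supervisor]₄. Within that domain it is c-commanded only by *[Carmen₃'s supervisor]₄*, which carries a different index — the pronoun is free locally, so Principle B holds.
*Sofia₁* is an R-expression; *her₁* does not c-command it, and no other NP shares its index, so Principle C is satisfied.
All principles are respected.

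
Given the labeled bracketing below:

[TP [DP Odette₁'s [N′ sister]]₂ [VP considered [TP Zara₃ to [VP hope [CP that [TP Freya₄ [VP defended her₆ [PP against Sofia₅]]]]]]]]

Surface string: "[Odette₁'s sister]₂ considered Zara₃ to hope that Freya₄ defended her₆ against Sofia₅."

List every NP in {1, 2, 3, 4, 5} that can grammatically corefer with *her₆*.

*her* is a pronoun, so Principle B applies: it must be free in its binding domain.
Binding domain of *her₆*: the embedded TP, whose subject is Freya₄.
*Odette₁* and the pronoun do not c-command one another → neither Principle B nor Principle C is at stake; coindexation permitted.
*[Odette₁'s sister]₂* c-commands the pronoun but from outside its binding domain, and is not c-commanded by it → coindexation permitted.
*Zara₃* c-commands the pronoun but from outside its binding domain, and is not c-commanded by it → coindexation permitted.
*Freya₄* c-commands the pronoun within its binding domain → coindexation would violate Principle B.
*Sofia₅*: the pronoun c-commands this R-expression → coindexation would violate Principle C on *Sofia₅*.

{1, 2, 3}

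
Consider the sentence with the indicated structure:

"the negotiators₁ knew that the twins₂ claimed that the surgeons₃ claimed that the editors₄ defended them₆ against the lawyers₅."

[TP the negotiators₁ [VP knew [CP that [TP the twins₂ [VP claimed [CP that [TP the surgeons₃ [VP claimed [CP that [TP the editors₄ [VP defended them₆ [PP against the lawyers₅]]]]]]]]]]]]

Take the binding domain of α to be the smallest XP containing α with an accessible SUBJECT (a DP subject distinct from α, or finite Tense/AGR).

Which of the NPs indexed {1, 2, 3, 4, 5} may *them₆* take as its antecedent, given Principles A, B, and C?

*them* is a pronoun, so Principle B applies: it must be free in its binding domain.
Binding domain of *them₆*: the embedded TP, whose subject is the editors₄.
*the negotiators₁* c-commands the pronoun but from outside its binding domain, and is not c-commanded by it → coindexation permitted.
*the twins₂* c-commands the pronoun but from outside its binding domain, and is not c-commanded by it → coindexation permitted.
*the surgeons₃* c-commands the pronoun but from outside its binding domain, and is not c-commanded by it → coindexation permitted.
*the editors₄* c-commands the pronoun within its binding domain → coindexation would violate Principle B.
*the lawyers₅*: the pronoun c-commands this R-expression → coindexation would violate Principle C on *the lawyers₅*.

{1, 2, 3}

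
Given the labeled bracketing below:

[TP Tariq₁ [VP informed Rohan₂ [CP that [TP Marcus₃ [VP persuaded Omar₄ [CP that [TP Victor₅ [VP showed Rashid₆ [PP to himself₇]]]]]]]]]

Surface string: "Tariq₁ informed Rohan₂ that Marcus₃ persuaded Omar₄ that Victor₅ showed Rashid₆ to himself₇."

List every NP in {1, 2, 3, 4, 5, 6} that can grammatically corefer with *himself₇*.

*himself* is an anaphor, so Principle A applies: it must be bound in its binding domain.
Binding domain of *himself₇*: the embedded TP, whose subject is Victor₅.
*Tariq₁* c-commands the anaphor but is outside its binding domain → cannot satisfy Principle A.
*Rohan₂* c-commands the anaphor but is outside its binding domain → cannot satisfy Principle A.
*Marcus₃* c-commands the anaphor but is outside its binding domain → cannot satisfy Principle A.
*Omar₄* c-commands the anaphor but is outside its binding domain → cannot satisfy Principle A.
*Victor₅* c-commands the anaphor within its binding domain → licit binder.
*Rashid₆* c-commands the anaphor within its binding domain → licit binder.

{5, 6}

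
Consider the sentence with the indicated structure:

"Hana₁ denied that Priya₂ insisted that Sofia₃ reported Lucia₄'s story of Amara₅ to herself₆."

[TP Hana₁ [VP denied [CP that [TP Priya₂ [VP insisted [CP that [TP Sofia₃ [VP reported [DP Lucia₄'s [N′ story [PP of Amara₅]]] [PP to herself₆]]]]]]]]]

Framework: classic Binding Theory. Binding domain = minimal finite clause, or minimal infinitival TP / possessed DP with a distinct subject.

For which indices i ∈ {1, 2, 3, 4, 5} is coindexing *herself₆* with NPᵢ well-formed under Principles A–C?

*herself* is an anaphor, so Principle A applies: it must be bound in its binding domain.
Binding domain of *herself₆*: the embedded TP, whose subject is Sofia₃.
*Hana₁* c-commands the anaphor but is outside its binding domain → cannot satisfy Principle A.
*Priya₂* c-commands the anaphor but is outside its binding domain → cannot satisfy Principle A.
*Sofia₃* c-commands the anaphor within its binding domain → licit binder.
*Lucia₄* does not c-command the anaphor → cannot bind it.
*Amara₅* does not c-command the anaphor → cannot bind it.

{3}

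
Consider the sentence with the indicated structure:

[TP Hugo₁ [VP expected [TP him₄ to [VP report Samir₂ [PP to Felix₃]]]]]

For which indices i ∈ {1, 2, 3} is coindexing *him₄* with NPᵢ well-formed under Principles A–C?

none

*him* is a pronoun, so Principle B applies: it must be free in its binding domain.
Binding domain of *him₄*: the matrix TP, whose subject is Hugo₁.
*Hugo₁* c-commands the pronoun within its binding domain → coindexation would violate Principle B.
*Samir₂*: the pronoun c-commands this R-expression → coindexation would violate Principle C on *Samir₂*.
*Felix₃*: the pronoun c-commands this R-expression → coindexation would violate Principle C on *Felix₃*.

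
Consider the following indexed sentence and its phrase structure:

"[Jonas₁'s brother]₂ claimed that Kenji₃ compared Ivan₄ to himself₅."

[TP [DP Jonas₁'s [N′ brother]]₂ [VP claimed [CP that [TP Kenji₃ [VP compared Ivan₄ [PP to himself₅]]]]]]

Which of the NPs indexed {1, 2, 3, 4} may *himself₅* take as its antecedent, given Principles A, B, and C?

*himself* is an anaphor, so Principle A applies: it must be bound in its binding domain.
Binding domain of *himself₅*: the embedded TP, whose subject is Kenji₃.
*Jonas₁* does not c-command the anaphor → cannot bind it.
*[Jonas₁'s brother]₂* c-commands the anaphor but is outside its binding domain → cannot satisfy Principle A.
*Kenji₃* c-commands the anaphor within its binding domain → licit binder.
*Ivan₄* c-commands the anaphor within its binding domain → licit binder.

{3, 4}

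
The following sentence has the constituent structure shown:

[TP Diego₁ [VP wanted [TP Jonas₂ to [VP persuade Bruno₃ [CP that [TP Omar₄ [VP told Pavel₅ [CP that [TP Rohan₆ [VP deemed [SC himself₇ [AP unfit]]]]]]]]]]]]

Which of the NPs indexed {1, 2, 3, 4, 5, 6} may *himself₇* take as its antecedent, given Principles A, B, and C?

*himself* is an anaphor, so Principle A applies: it must be bound in its binding domain.
Binding domain of *himself₇*: the embedded TP, whose subject is Rohan₆.
*Diego₁* c-commands the anaphor but is outside its binding domain → cannot satisfy Principle A.
*Jonas₂* c-commands the anaphor but is outside its binding domain → cannot satisfy Principle A.
*Bruno₃* c-commands the anaphor but is outside its binding domain → cannot satisfy Principle A.
*Omar₄* c-commands the anaphor but is outside its binding domain → cannot satisfy Principle A.
*Pavel₅* c-commands the anaphor but is outside its binding domain → cannot satisfy Principle A.
*Rohan₆* c-commands the anaphor within its binding domain → licit binder.

{6}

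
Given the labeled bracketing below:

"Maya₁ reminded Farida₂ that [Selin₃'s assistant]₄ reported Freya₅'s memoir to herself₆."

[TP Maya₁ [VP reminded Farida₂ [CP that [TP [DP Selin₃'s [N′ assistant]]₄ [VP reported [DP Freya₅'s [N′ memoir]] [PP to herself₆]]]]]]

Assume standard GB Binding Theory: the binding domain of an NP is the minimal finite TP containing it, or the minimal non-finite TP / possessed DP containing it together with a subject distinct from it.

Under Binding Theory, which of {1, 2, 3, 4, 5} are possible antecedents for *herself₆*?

{4}

*herself* is an anaphor, so Principle A applies: it must be bound in its binding domain.
Binding domain of *herself₆*: the embedded TP, whose subject is [Selin₃'s assistant]₄.
*Maya₁* c-commands the anaphor but is outside its binding domain → cannot satisfy Principle A.
*Farida₂* c-commands the anaphor but is outside its binding domain → cannot satisfy Principle A.
*Selin₃* does not c-command the anaphor → cannot bind it.
*[Selin₃'s assistant]₄* c-commands the anaphor within its binding domain → licit binder.
*Freya₅* does not c-command the anaphor → cannot bind it.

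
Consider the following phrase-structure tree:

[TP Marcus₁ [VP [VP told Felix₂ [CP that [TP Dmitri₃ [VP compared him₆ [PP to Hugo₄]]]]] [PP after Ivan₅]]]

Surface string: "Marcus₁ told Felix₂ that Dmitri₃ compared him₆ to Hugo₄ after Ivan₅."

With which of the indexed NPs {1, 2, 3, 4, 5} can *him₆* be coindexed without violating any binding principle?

*him* is a pronoun, so Principle B applies: it must be free in its binding domain.
Binding domain of *him₆*: the embedded TP, whose subject is Dmitri₃.
*Marcus₁* c-commands the pronoun but from outside its binding domain, and is not c-commanded by it → coindexation permitted.
*Felix₂* c-commands the pronoun but from outside its binding domain, and is not c-commanded by it → coindexation permitted.
*Dmitri₃* c-commands the pronoun within its binding domain → coindexation would violate Principle B.
*Hugo₄*: the pronoun c-commands this R-expression → coindexation would violate Principle C on *Hugo₄*.
*Ivan₅* and the pronoun do not c-command one another → neither Principle B nor Principle C is at stake; coindexation permitted.

{1, 2, 5}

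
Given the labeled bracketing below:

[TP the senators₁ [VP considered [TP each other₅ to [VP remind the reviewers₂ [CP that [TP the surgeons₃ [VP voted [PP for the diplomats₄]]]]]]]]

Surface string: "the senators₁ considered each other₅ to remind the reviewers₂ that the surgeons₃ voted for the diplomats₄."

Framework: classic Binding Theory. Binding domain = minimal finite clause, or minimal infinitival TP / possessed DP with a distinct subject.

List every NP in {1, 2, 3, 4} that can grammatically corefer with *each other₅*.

*each other* is an anaphor, so Principle A applies: it must be bound in its binding domain.
Binding domain of *each other₅*: the matrix TP, whose subject is the senators₁.
*the senators₁* c-commands the anaphor within its binding domain → licit binder.
*the reviewers₂* does not c-command the anaphor → cannot bind it.
*the surgeons₃* does not c-command the anaphor → cannot bind it.
*the diplomats₄* does not c-command the anaphor → cannot bind it.

{1}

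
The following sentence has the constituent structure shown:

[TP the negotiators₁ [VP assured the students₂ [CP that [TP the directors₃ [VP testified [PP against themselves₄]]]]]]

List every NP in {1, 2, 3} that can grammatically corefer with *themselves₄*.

*themselves* is an anaphor, so Principle A applies: it must be bound in its binding domain.
Binding domain of *themselves₄*: the embedded TP, whose subject is the directors₃.
*the negotiators₁* c-commands the anaphor but is outside its binding domain → cannot satisfy Principle A.
*the students₂* c-commands the anaphor but is outside its binding domain → cannot satisfy Principle A.
*the directors₃* c-commands the anaphor within its binding domain → licit binder.

{3}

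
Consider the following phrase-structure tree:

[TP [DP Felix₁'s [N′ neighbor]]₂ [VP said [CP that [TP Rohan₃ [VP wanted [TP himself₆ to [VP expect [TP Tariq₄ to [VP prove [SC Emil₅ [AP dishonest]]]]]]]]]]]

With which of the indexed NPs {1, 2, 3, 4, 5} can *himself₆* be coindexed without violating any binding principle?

*himself* is an anaphor, so Principle A applies: it must be bound in its binding domain.
Binding domain of *himself₆*: the embedded TP, whose subject is Rohan₃.
*Felix₁* does not c-command the anaphor → cannot bind it.
*[Felix₁'s neighbor]₂* c-commands the anaphor but is outside its binding domain → cannot satisfy Principle A.
*Rohan₃* c-commands the anaphor within its binding domain → licit binder.
*Tariq₄* does not c-command the anaphor → cannot bind it.
*Emil₅* does not c-command the anaphor → cannot bind it.

{3}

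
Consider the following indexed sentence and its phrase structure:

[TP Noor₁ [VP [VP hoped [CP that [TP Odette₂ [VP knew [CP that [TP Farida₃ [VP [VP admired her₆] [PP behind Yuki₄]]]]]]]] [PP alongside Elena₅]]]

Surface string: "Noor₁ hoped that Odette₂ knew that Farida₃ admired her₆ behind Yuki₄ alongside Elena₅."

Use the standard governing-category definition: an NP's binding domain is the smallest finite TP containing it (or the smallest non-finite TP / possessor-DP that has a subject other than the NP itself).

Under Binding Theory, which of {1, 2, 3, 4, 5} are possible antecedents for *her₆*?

{1, 2, 4, 5}

*her* is a pronoun, so Principle B applies: it must be free in its binding domain.
Binding domain of *her₆*: the embedded TP, whose subject is Farida₃.
*Noor₁* c-commands the pronoun but from outside its binding domain, and is not c-commanded by it → coindexation permitted.
*Odette₂* c-commands the pronoun but from outside its binding domain, and is not c-commanded by it → coindexation permitted.
*Farida₃* c-commands the pronoun within its binding domain → coindexation would violate Principle B.
*Yuki₄* and the pronoun do not c-command one another → neither Principle B nor Principle C is at stake; coindexation permitted.
*Elena₅* and the pronoun do not c-command one another → neither Principle B nor Principle C is at stake; coindexation permitted.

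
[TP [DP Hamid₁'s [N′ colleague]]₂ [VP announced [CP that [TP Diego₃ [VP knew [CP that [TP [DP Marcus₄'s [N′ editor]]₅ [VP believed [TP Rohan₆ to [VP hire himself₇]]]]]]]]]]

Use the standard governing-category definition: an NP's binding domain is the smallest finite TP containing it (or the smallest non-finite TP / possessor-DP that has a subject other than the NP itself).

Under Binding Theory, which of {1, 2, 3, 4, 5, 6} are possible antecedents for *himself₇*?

*himself* is an anaphor, so Principle A applies: it must be bound in its binding domain.
Binding domain of *himself₇*: the embedded TP, whose subject is Rohan₆.
*Hamid₁* does not c-command the anaphor → cannot bind it.
*[Hamid₁'s colleague]₂* c-commands the anaphor but is outside its binding domain → cannot satisfy Principle A.
*Diego₃* c-commands the anaphor but is outside its binding domain → cannot satisfy Principle A.
*Marcus₄* does not c-command the anaphor → cannot bind it.
*[Marcus₄'s editor]₅* c-commands the anaphor but is outside its binding domain → cannot satisfy Principle A.
*Rohan₆* c-commands the anaphor within its binding domain → licit binder.

{6}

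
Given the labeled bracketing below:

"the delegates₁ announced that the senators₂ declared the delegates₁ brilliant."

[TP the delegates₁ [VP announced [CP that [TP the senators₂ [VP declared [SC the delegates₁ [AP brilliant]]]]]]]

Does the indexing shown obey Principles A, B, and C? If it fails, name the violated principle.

Principle C

The two coindexed NPs are *the delegates₁* (the lower occurrence) and *the delegates₁* (the higher occurrence).
*the delegates₁* (the lower occurrence) is an R-expression. Principle C requires it to be free everywhere.
*the delegates₁* (the higher occurrence) c-commands it and carries the same index.
The R-expression is bound → Principle C violation.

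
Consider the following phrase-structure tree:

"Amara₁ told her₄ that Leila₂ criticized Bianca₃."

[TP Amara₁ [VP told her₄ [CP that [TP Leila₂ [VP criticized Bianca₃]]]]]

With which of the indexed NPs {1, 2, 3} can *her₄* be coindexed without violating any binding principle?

*her* is a pronoun, so Principle B applies: it must be free in its binding domain.
Binding domain of *her₄*: the matrix TP, whose subject is Amara₁.
*Amara₁* c-commands the pronoun within its binding domain → coindexation would violate Principle B.
*Leila₂*: the pronoun c-commands this R-expression → coindexation would violate Principle C on *Leila₂*.
*Bianca₃*: the pronoun c-commands this R-expression → coindexation would violate Principle C on *Bianca₃*.

none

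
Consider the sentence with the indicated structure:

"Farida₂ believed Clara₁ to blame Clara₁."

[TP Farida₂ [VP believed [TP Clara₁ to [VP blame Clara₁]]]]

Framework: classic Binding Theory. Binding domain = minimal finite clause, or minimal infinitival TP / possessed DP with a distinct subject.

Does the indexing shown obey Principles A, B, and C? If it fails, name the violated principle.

The two coindexed NPs are *Clara₁* (the higher occurrence) and *Clara₁* (the lower occurrence).
*Clara₁* (the lower occurrence) is an R-expression. Principle C requires it to be free everywhere.
*Clara₁* (the higher occurrence) c-commands it and carries the same index.
The R-expression is bound → Principle C violation.

Principle C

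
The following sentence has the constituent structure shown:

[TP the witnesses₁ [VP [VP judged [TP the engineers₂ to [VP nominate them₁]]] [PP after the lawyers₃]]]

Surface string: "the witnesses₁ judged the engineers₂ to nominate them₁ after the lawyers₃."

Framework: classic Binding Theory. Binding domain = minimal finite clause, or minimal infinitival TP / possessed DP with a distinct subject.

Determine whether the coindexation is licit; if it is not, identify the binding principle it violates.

The two coindexed NPs are *the witnesses₁* and *them₁*.
*them₁* is a pronoun; its binding domain is the embedded TP, whose subject is the engineers₂. Within that domain it is c-commanded only by *the engineers₂*, which carries a different index — the pronoun is free locally, so Principle B holds.
*the witnesses₁* is an R-expression; *them₁* does not c-command it, and no other NP shares its index, so Principle C is satisfied.
All principles are respected.

grammatical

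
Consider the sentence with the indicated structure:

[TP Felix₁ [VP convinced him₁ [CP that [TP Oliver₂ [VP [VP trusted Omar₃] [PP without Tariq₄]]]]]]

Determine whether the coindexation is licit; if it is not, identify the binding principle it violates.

Principle B

The two coindexed NPs are *Felix₁* and *him₁*.
*him₁* is a pronoun. Its binding domain is the matrix TP, whose subject is Felix₁.
*Felix₁* c-commands it within that domain and carries the same index.
The pronoun is locally bound → Principle B violation.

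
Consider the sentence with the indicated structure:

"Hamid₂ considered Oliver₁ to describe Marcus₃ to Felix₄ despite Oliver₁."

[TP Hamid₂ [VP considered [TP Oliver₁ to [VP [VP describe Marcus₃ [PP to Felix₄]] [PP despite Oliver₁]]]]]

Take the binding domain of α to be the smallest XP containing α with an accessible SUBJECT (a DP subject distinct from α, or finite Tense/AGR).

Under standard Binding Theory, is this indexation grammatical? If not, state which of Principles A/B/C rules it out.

Principle C

The two coindexed NPs are *Oliver₁* (the lower occurrence) and *Oliver₁* (the higher occurrence).
*Oliver₁* (the lower occurrence) is an R-expression. Principle C requires it to be free everywhere.
*Oliver₁* (the higher occurrence) c-commands it and carries the same index.
The R-expression is bound → Principle C violation.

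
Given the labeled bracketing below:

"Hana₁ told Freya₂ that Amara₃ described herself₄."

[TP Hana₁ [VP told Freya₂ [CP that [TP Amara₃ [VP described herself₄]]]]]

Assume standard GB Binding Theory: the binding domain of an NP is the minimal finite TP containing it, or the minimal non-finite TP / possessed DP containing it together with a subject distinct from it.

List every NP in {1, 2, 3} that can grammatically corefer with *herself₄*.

*herself* is an anaphor, so Principle A applies: it must be bound in its binding domain.
Binding domain of *herself₄*: the embedded TP, whose subject is Amara₃.
*Hana₁* c-commands the anaphor but is outside its binding domain → cannot satisfy Principle A.
*Freya₂* c-commands the anaphor but is outside its binding domain → cannot satisfy Principle A.
*Amara₃* c-commands the anaphor within its binding domain → licit binder.

{3}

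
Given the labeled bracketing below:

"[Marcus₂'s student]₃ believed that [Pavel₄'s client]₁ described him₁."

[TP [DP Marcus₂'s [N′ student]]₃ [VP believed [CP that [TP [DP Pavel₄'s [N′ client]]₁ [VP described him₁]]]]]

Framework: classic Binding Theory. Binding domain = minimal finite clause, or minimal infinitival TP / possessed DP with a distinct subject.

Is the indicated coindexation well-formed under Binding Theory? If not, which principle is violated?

Principle B

The two coindexed NPs are *[Pavel₄'s client]₁* and *him₁*.
*him₁* is a pronoun. Its binding domain is the embedded TP, whose subject is [Pavel₄'s client]₁.
*[Pavel₄'s client]₁* c-commands it within that domain and carries the same index.
The pronoun is locally bound → Principle B violation.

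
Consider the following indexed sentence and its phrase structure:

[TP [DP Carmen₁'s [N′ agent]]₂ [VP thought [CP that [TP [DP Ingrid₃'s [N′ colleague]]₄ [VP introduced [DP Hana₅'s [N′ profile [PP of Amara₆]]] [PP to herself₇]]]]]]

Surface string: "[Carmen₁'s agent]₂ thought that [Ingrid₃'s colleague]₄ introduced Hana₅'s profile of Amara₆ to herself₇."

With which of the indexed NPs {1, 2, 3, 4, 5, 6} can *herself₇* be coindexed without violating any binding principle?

{4}

*herself* is an anaphor, so Principle A applies: it must be bound in its binding domain.
Binding domain of *herself₇*: the embedded TP, whose subject is [Ingrid₃'s colleague]₄.
*Carmen₁* does not c-command the anaphor → cannot bind it.
*[Carmen₁'s agent]₂* c-commands the anaphor but is outside its binding domain → cannot satisfy Principle A.
*Ingrid₃* does not c-command the anaphor → cannot bind it.
*[Ingrid₃'s colleague]₄* c-commands the anaphor within its binding domain → licit binder.
*Hana₅* does not c-command the anaphor → cannot bind it.
*Amara₆* does not c-command the anaphor → cannot bind it.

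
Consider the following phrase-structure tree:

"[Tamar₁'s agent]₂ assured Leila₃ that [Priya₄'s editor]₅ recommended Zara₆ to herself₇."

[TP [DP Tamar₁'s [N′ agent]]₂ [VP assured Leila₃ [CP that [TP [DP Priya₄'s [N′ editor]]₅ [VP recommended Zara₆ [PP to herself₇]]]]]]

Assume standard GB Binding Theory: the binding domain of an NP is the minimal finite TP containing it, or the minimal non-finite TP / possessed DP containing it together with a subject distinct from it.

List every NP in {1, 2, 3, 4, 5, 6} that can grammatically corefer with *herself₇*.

{5, 6}

*herself* is an anaphor, so Principle A applies: it must be bound in its binding domain.
Binding domain of *herself₇*: the embedded TP, whose subject is [Priya₄'s editor]₅.
*Tamar₁* does not c-command the anaphor → cannot bind it.
*[Tamar₁'s agent]₂* c-commands the anaphor but is outside its binding domain → cannot satisfy Principle A.
*Leila₃* c-commands the anaphor but is outside its binding domain → cannot satisfy Principle A.
*Priya₄* does not c-command the anaphor → cannot bind it.
*[Priya₄'s editor]₅* c-commands the anaphor within its binding domain → licit binder.
*Zara₆* c-commands the anaphor within its binding domain → licit binder.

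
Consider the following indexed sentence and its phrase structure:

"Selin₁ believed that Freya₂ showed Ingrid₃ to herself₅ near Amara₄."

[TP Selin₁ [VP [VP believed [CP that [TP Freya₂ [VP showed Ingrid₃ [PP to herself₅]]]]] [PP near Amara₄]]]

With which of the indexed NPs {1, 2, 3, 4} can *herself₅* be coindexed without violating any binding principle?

*herself* is an anaphor, so Principle A applies: it must be bound in its binding domain.
Binding domain of *herself₅*: the embedded TP, whose subject is Freya₂.
*Selin₁* c-commands the anaphor but is outside its binding domain → cannot satisfy Principle A.
*Freya₂* c-commands the anaphor within its binding domain → licit binder.
*Ingrid₃* c-commands the anaphor within its binding domain → licit binder.
*Amara₄* does not c-command the anaphor → cannot bind it.

{2, 3}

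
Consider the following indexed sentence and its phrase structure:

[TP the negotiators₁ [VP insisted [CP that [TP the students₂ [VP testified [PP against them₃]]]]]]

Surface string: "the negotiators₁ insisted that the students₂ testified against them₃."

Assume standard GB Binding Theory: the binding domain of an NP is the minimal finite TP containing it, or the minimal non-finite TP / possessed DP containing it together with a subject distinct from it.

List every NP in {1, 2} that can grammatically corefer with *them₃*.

{1}

*them* is a pronoun, so Principle B applies: it must be free in its binding domain.
Binding domain of *them₃*: the embedded TP, whose subject is the students₂.
*the negotiators₁* c-commands the pronoun but from outside its binding domain, and is not c-commanded by it → coindexation permitted.
*the students₂* c-commands the pronoun within its binding domain → coindexation would violate Principle B.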